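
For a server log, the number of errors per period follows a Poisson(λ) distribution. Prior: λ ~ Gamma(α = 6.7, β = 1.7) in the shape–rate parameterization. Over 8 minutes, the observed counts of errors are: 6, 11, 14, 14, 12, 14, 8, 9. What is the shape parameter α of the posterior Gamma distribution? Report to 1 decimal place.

With a Gamma(shape α, rate β) prior, the Poisson likelihood is conjugate: the posterior is Gamma(α + ΣXᵢ, β + n).
Sum of counts S = 88 over n = 8 minutes.
Posterior: Gamma(α+S, β+n) = Gamma(6.7+88, 1.7+8) = Gamma(94.7, 9.7).
Posterior α = 94.7.

94.7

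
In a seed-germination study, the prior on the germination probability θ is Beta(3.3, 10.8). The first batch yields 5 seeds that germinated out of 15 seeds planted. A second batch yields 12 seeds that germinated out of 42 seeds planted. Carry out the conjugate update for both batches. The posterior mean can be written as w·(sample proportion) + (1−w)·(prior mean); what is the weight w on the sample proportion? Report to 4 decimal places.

0.8017

The Beta prior is conjugate to a Binomial/Bernoulli likelihood; the update adds successes to α and failures to β.
Total number of seeds planted: n = 15 + 42 = 57.
Posterior mean = (α₀+k)/(α₀+β₀+n) = [n/(α₀+β₀+n)]·(k/n) + [(α₀+β₀)/(α₀+β₀+n)]·α₀/(α₀+β₀), so only n and the prior enter the weight.
The weight on the data is w = n/(α₀+β₀+n) = 57/(3.3+10.8+57) = 57/71.1 = 0.8017.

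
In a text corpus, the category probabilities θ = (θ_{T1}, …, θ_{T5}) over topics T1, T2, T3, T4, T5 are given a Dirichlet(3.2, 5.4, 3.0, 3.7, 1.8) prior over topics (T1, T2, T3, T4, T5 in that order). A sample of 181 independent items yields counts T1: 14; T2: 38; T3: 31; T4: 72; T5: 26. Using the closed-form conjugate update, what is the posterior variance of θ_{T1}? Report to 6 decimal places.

The Dirichlet prior is conjugate to the Multinomial likelihood: each posterior αⱼ = prior αⱼ + observed count nⱼ.
Posterior concentration: (17.2, 43.4, 34.0, 75.7, 27.8), total = 198.1.
Var[θ_j] = α_j(Σα−α_j)/((Σα)²(Σα+1)) = 17.2·180.9/(198.1²·199.1) = 0.000398.

0.000398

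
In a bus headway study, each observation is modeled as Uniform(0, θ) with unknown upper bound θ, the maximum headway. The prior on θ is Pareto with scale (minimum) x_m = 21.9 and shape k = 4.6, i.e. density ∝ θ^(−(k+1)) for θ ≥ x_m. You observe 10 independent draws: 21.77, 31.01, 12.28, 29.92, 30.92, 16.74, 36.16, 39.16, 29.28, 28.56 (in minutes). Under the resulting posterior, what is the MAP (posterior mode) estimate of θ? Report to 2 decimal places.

39.16

A Pareto(scale x_m, shape k) prior on the upper bound θ of Uniform(0, θ) is conjugate: posterior is Pareto(max(x_m, max xᵢ), k + n).
Sample maximum = 39.16; prior scale x_m = 21.9 → posterior scale = max = 39.16.
Posterior shape = 4.6 + 10 = 14.6.
The Pareto density is decreasing on [x_m, ∞), so the mode is x_m = 39.16.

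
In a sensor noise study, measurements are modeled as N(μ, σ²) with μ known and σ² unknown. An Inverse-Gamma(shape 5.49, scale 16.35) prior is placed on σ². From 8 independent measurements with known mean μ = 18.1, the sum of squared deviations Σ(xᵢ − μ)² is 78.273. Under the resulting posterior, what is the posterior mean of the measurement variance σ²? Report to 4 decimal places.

With known mean μ and an Inverse-Gamma(α, β) prior on σ², the Normal likelihood is conjugate: posterior is Inv-Gamma(α + n/2, β + Σ(xᵢ−μ)²/2).
Posterior: Inv-Gamma(5.49 + 8/2, 16.35 + 78.273/2) = Inv-Gamma(9.49, 55.4865).
E[σ²|data] = β/(α−1) = 55.4865/8.49 = 6.5355.

6.5355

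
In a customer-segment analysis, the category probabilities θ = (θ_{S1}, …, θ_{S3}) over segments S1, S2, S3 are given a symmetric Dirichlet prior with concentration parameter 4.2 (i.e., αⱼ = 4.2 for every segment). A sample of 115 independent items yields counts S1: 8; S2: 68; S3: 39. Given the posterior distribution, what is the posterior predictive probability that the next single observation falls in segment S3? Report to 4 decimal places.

The Dirichlet prior is conjugate to the Multinomial likelihood: each posterior αⱼ = prior αⱼ + observed count nⱼ.
Posterior concentration: (12.2, 72.2, 43.2), total = 127.6.
P(next = S3 | data) = α_{S3}/Σα = 0.3386.

0.3386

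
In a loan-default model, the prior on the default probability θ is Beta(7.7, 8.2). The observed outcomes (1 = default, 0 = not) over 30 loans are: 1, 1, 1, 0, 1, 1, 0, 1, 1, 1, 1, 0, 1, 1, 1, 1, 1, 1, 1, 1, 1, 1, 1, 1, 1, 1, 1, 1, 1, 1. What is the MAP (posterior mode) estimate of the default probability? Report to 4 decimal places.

0.7677

The Beta prior is conjugate to a Binomial/Bernoulli likelihood; the update adds successes to α and failures to β.
Posterior: Beta(α+k, β+n−k) = Beta(7.7+27, 8.2+3) = Beta(34.7, 11.2).
Mode of Beta(a,b) for a,b>1 is (a−1)/(a+b−2) = 33.7/43.9 = 0.7677.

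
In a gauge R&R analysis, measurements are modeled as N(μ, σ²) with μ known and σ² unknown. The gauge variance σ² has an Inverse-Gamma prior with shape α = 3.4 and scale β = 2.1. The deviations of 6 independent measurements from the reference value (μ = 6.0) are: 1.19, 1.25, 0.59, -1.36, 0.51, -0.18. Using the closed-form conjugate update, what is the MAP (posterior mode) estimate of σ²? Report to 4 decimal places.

0.6533

With known mean μ and an Inverse-Gamma(α, β) prior on σ², the Normal likelihood is conjugate: posterior is Inv-Gamma(α + n/2, β + Σ(xᵢ−μ)²/2).
Σ(xᵢ−μ)² = (1.19)² + (1.25)² + (0.59)² + (-1.36)² + (0.51)² + (-0.18)² = 5.4688.
Posterior: Inv-Gamma(3.4 + 6/2, 2.1 + 5.4688/2) = Inv-Gamma(6.40, 4.83440).
Mode = β/(α+1) = 4.83440/7.40 = 0.6533.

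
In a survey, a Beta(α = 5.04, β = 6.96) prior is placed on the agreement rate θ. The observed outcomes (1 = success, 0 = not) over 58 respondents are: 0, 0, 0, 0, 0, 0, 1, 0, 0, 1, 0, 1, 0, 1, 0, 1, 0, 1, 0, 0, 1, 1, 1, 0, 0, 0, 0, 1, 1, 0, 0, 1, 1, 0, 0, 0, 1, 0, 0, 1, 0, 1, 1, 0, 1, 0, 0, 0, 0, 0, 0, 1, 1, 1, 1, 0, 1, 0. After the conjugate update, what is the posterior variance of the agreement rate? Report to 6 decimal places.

0.003382

The Beta prior is conjugate to a Binomial/Bernoulli likelihood; the update adds successes to α and failures to β.
Posterior: Beta(α+k, β+n−k) = Beta(5.04+23, 6.96+35) = Beta(28.04, 41.96).
Var = αβ/((α+β)²(α+β+1)) = 28.04·41.96/(70.00²·71.00) = 0.003382.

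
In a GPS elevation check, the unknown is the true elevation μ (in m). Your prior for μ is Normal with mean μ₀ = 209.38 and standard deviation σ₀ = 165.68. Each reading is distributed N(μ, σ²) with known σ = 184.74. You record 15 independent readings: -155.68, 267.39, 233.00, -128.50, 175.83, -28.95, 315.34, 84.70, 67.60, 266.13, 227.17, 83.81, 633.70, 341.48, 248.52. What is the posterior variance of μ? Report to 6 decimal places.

For Normal data with known variance σ², a Normal(μ₀, σ₀²) prior on μ is conjugate. Posterior precision = 1/σ₀² + n/σ²; posterior mean is the precision-weighted average of μ₀ and x̄.
σ₀² = 165.68² = 27449.8624, σ² = 184.74² = 34128.8676; σ² + n·σ₀² = 34128.8676 + 15·27449.8624 = 445876.8036.
Posterior precision = 1/σ₀² + n/σ² = 1/27449.8624 + 15/34128.8676 = (σ² + n·σ₀²)/(σ₀²σ²) = 445876.8036/(27449.8624·34128.8676); posterior variance σₙ² = σ₀²σ²/(σ² + n·σ₀²) = 27449.8624·34128.8676/445876.8036 = 2101.102170.

2101.102170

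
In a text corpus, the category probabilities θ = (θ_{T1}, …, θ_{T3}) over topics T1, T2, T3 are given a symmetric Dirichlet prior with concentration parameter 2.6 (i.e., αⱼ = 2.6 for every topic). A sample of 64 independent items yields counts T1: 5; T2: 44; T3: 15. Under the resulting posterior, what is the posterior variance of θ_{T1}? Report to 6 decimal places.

The Dirichlet prior is conjugate to the Multinomial likelihood: each posterior αⱼ = prior αⱼ + observed count nⱼ.
Posterior concentration: (7.6, 46.6, 17.6), total = 71.8.
Var[θ_j] = α_j(Σα−α_j)/((Σα)²(Σα+1)) = 7.6·64.2/(71.8²·72.8) = 0.001300.

0.001300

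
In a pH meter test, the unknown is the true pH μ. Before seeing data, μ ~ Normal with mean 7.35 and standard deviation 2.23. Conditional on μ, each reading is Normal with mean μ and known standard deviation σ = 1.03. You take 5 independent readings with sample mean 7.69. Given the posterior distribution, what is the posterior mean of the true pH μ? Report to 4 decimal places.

For Normal data with known variance σ², a Normal(μ₀, σ₀²) prior on μ is conjugate. Posterior precision = 1/σ₀² + n/σ²; posterior mean is the precision-weighted average of μ₀ and x̄.
n·x̄ = 5·7.69 = 38.45.
σ₀² = 2.23² = 4.9729, σ² = 1.03² = 1.0609; σ² + n·σ₀² = 1.0609 + 5·4.9729 = 25.9254.
Posterior mean = (μ₀/σ₀² + n·x̄/σ²)/(1/σ₀² + n/σ²) = (σ²·μ₀ + σ₀²·n·x̄)/(σ² + n·σ₀²) = (1.0609·7.35 + 4.9729·38.45)/25.9254 = 199.00562/25.9254 = 7.6761.

7.6761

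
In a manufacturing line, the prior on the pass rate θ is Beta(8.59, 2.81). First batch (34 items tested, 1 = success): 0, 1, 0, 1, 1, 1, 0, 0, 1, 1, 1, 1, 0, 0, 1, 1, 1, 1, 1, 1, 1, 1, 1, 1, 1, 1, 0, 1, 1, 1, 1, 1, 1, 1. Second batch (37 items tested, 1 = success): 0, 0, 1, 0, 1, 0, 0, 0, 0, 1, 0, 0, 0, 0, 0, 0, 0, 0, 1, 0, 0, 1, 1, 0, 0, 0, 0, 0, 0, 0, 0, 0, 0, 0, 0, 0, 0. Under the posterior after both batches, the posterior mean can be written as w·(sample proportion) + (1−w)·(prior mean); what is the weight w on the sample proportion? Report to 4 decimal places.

0.8617

The Beta prior is conjugate to a Binomial/Bernoulli likelihood; the update adds successes to α and failures to β.
Total number of items tested: n = 34 + 37 = 71.
Posterior mean = (α₀+k)/(α₀+β₀+n) = [n/(α₀+β₀+n)]·(k/n) + [(α₀+β₀)/(α₀+β₀+n)]·α₀/(α₀+β₀), so only n and the prior enter the weight.
The weight on the data is w = n/(α₀+β₀+n) = 71/(8.59+2.81+71) = 71/82.40 = 0.8617.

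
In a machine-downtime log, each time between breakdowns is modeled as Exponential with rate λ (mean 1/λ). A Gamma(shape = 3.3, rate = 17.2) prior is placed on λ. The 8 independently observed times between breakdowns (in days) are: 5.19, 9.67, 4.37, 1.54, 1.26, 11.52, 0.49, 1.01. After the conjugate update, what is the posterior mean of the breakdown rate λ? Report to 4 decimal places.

With a Gamma(shape α, rate β) prior on the exponential rate λ, the posterior after n observations with total T = Σxᵢ is Gamma(α+n, β+T).
Sum of observations T = 35.05 days; n = 8.
Posterior: Gamma(3.3+8, 17.2+35.05) = Gamma(11.3, 52.25).
Posterior mean of λ = α/β = 11.3/52.25 = 0.2163.

0.2163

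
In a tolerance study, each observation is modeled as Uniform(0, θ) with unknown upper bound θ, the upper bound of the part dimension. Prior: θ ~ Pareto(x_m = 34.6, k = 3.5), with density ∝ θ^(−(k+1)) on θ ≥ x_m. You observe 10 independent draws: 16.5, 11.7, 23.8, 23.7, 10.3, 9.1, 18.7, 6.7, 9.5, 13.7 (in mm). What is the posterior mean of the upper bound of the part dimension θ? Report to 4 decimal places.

37.3680

A Pareto(scale x_m, shape k) prior on the upper bound θ of Uniform(0, θ) is conjugate: posterior is Pareto(max(x_m, max xᵢ), k + n).
Sample maximum = 23.8; prior scale x_m = 34.6 → posterior scale = max = 34.6.
Posterior shape = 3.5 + 10 = 13.5.
E[θ|data] = k·x_m/(k−1) = 13.5·34.6/12.5 = 37.3680.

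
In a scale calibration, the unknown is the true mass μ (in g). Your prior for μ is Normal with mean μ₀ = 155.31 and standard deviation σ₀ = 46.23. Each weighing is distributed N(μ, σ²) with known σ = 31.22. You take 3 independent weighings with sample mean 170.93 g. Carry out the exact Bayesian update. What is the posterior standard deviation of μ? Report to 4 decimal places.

16.7936

For Normal data with known variance σ², a Normal(μ₀, σ₀²) prior on μ is conjugate. Posterior precision = 1/σ₀² + n/σ²; posterior mean is the precision-weighted average of μ₀ and x̄.
σ₀² = 46.23² = 2137.2129, σ² = 31.22² = 974.6884; σ² + n·σ₀² = 974.6884 + 3·2137.2129 = 7386.3271.
Posterior precision = 1/σ₀² + n/σ² = 1/2137.2129 + 3/974.6884 = (σ² + n·σ₀²)/(σ₀²σ²) = 7386.3271/(2137.2129·974.6884); posterior variance σₙ² = σ₀²σ²/(σ² + n·σ₀²) = 2137.2129·974.6884/7386.3271 = 282.023338.
Posterior SD = √σₙ² = √(2137.2129·974.6884/7386.3271) = 16.7936.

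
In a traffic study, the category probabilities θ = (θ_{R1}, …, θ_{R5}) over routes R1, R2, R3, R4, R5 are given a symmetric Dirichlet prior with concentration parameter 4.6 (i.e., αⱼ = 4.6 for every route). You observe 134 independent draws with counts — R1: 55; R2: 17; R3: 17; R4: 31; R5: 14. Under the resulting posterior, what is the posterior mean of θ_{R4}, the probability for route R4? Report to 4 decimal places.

The Dirichlet prior is conjugate to the Multinomial likelihood: each posterior αⱼ = prior αⱼ + observed count nⱼ.
Posterior concentration: (59.6, 21.6, 21.6, 35.6, 18.6), total = 157.0.
E[θ_{R4}|data] = α_{R4}/Σα = 35.6/157.0 = 0.2268.

0.2268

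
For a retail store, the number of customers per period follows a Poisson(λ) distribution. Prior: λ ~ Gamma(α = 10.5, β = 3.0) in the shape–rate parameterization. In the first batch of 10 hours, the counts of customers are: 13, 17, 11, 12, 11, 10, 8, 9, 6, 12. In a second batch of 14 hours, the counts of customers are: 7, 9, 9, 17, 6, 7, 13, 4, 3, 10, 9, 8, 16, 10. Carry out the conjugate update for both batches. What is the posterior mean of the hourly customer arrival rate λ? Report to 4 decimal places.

9.1667

With a Gamma(shape α, rate β) prior, the Poisson likelihood is conjugate: the posterior is Gamma(α + ΣXᵢ, β + n).
Batch 1: sum of counts S = 109 over n = 10 hours.
After batch 1: Gamma(α+S, β+n) = Gamma(10.5+109, 3.0+10) = Gamma(119.5, 13.0).
Batch 2: sum of counts S = 128 over n = 14 hours.
After batch 2: Gamma(α+S, β+n) = Gamma(119.5+128, 13.0+14) = Gamma(247.5, 27.0).
Posterior mean = α/β = 247.5/27.0 = 9.1667.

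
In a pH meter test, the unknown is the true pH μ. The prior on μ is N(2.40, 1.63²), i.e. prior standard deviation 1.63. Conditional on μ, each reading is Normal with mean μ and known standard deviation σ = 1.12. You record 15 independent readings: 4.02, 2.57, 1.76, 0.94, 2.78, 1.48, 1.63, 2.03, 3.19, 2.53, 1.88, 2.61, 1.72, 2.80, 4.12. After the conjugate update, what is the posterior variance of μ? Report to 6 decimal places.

0.081075

For Normal data with known variance σ², a Normal(μ₀, σ₀²) prior on μ is conjugate. Posterior precision = 1/σ₀² + n/σ²; posterior mean is the precision-weighted average of μ₀ and x̄.
σ₀² = 1.63² = 2.6569, σ² = 1.12² = 1.2544; σ² + n·σ₀² = 1.2544 + 15·2.6569 = 41.1079.
Posterior precision = 1/σ₀² + n/σ² = 1/2.6569 + 15/1.2544 = (σ² + n·σ₀²)/(σ₀²σ²) = 41.1079/(2.6569·1.2544); posterior variance σₙ² = σ₀²σ²/(σ² + n·σ₀²) = 2.6569·1.2544/41.1079 = 0.081075.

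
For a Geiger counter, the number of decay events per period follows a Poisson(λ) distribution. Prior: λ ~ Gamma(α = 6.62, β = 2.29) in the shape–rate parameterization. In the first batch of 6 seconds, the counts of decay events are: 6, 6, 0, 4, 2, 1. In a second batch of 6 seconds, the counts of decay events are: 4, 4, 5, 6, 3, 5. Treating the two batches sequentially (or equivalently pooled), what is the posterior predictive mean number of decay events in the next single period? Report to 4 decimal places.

With a Gamma(shape α, rate β) prior, the Poisson likelihood is conjugate: the posterior is Gamma(α + ΣXᵢ, β + n).
Batch 1: sum of counts S = 19 over n = 6 seconds.
After batch 1: Gamma(α+S, β+n) = Gamma(6.62+19, 2.29+6) = Gamma(25.62, 8.29).
Batch 2: sum of counts S = 27 over n = 6 seconds.
After batch 2: Gamma(α+S, β+n) = Gamma(25.62+27, 8.29+6) = Gamma(52.62, 14.29).
The predictive distribution for one future period is NegBinom with mean α/β = 3.6823.

3.6823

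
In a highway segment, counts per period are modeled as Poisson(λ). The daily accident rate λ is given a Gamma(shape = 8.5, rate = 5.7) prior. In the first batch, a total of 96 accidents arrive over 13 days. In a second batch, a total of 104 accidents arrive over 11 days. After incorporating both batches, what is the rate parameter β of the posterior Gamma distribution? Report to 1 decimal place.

29.7

With a Gamma(shape α, rate β) prior, the Poisson likelihood is conjugate: the posterior is Gamma(α + ΣXᵢ, β + n).
After batch 1: Gamma(α+S, β+n) = Gamma(8.5+96, 5.7+13) = Gamma(104.5, 18.7).
After batch 2: Gamma(α+S, β+n) = Gamma(104.5+104, 18.7+11) = Gamma(208.5, 29.7).
Posterior β = 29.7.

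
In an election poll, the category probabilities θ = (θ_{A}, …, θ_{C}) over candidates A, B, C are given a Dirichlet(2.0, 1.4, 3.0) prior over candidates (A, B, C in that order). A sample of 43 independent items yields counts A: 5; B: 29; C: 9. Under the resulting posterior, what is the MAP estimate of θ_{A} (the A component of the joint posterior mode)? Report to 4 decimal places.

0.1293

The Dirichlet prior is conjugate to the Multinomial likelihood: each posterior αⱼ = prior αⱼ + observed count nⱼ.
Posterior concentration: (7.0, 30.4, 12.0), total = 49.4.
Joint mode component: (α_{A}−1)/(Σα−K) = 6.0/46.4 = 0.1293.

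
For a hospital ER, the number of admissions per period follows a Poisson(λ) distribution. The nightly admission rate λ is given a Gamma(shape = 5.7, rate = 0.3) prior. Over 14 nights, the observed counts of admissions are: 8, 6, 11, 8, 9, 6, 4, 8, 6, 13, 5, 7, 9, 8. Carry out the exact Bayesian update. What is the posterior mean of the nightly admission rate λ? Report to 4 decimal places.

7.9510

With a Gamma(shape α, rate β) prior, the Poisson likelihood is conjugate: the posterior is Gamma(α + ΣXᵢ, β + n).
Sum of counts S = 108 over n = 14 nights.
Posterior: Gamma(α+S, β+n) = Gamma(5.7+108, 0.3+14) = Gamma(113.7, 14.3).
Posterior mean = α/β = 113.7/14.3 = 7.9510.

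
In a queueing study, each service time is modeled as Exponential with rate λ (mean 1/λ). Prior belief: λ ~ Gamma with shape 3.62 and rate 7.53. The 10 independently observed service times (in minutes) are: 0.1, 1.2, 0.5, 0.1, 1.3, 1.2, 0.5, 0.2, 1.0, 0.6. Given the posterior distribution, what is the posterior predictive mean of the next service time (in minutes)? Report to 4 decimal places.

1.1276

With a Gamma(shape α, rate β) prior on the exponential rate λ, the posterior after n observations with total T = Σxᵢ is Gamma(α+n, β+T).
Sum of observations T = 6.7 minutes; n = 10.
Posterior: Gamma(3.62+10, 7.53+6.7) = Gamma(13.62, 14.23).
The predictive distribution for the next observation is Lomax; its mean is β/(α−1) = 14.23/12.62 = 1.1276.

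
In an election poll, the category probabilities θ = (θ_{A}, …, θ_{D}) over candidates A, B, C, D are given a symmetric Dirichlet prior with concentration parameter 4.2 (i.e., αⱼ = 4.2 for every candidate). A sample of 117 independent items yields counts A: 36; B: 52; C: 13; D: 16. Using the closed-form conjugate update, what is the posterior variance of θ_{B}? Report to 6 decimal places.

0.001807

The Dirichlet prior is conjugate to the Multinomial likelihood: each posterior αⱼ = prior αⱼ + observed count nⱼ.
Posterior concentration: (40.2, 56.2, 17.2, 20.2), total = 133.8.
Var[θ_j] = α_j(Σα−α_j)/((Σα)²(Σα+1)) = 56.2·77.6/(133.8²·134.8) = 0.001807.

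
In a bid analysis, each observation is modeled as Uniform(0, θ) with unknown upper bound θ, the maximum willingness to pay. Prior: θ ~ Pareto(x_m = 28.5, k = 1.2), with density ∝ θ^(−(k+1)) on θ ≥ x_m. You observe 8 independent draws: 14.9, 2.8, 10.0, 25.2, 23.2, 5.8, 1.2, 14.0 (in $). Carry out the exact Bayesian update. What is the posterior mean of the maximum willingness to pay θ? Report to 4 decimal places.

31.9756

A Pareto(scale x_m, shape k) prior on the upper bound θ of Uniform(0, θ) is conjugate: posterior is Pareto(max(x_m, max xᵢ), k + n).
Sample maximum = 25.2; prior scale x_m = 28.5 → posterior scale = max = 28.5.
Posterior shape = 1.2 + 8 = 9.2.
E[θ|data] = k·x_m/(k−1) = 9.2·28.5/8.2 = 31.9756.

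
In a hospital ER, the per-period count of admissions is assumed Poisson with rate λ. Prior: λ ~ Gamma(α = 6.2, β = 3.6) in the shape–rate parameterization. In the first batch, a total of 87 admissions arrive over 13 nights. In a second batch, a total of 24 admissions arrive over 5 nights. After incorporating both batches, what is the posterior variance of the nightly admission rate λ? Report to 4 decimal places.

With a Gamma(shape α, rate β) prior, the Poisson likelihood is conjugate: the posterior is Gamma(α + ΣXᵢ, β + n).
After batch 1: Gamma(α+S, β+n) = Gamma(6.2+87, 3.6+13) = Gamma(93.2, 16.6).
After batch 2: Gamma(α+S, β+n) = Gamma(93.2+24, 16.6+5) = Gamma(117.2, 21.6).
Var = α/β² = 117.2/21.6² = 0.2512.

0.2512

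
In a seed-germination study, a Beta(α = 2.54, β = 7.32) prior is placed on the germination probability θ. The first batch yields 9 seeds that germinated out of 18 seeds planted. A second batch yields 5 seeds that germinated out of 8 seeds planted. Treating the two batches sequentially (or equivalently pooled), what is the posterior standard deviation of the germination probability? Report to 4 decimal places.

The Beta prior is conjugate to a Binomial/Bernoulli likelihood; the update adds successes to α and failures to β.
After batch 1: Beta(2.54+9, 7.32+9) = Beta(11.54, 16.32).
After batch 2: Beta(11.54+5, 16.32+3) = Beta(16.54, 19.32).
Var = αβ/((α+β)²(α+β+1)) = 16.54·19.32/(35.86²·36.86) = 0.00674166; SD = √0.00674166 = 0.0821.

0.0821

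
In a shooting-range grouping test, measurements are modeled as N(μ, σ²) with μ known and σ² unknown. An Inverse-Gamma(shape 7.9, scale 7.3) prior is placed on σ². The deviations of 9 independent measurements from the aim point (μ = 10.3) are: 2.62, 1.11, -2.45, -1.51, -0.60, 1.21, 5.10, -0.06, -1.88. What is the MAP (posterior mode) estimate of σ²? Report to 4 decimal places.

2.3265

With known mean μ and an Inverse-Gamma(α, β) prior on σ², the Normal likelihood is conjugate: posterior is Inv-Gamma(α + n/2, β + Σ(xᵢ−μ)²/2).
Σ(xᵢ−μ)² = (2.62)² + (1.11)² + (-2.45)² + (-1.51)² + (-0.60)² + (1.21)² + (5.10)² + (-0.06)² + (-1.88)² = 47.7512.
Posterior: Inv-Gamma(7.9 + 9/2, 7.3 + 47.7512/2) = Inv-Gamma(12.40, 31.17560).
Mode = β/(α+1) = 31.17560/13.40 = 2.3265.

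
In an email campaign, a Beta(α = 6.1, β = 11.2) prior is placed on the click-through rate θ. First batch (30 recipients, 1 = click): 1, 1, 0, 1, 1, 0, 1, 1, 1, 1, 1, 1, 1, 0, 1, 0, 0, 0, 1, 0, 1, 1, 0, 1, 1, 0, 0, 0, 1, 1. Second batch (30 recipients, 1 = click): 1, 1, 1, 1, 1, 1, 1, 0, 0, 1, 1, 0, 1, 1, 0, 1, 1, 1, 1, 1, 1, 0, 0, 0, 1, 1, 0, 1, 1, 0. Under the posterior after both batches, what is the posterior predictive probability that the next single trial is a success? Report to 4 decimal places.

The Beta prior is conjugate to a Binomial/Bernoulli likelihood; the update adds successes to α and failures to β.
After batch 1: Beta(6.1+19, 11.2+11) = Beta(25.1, 22.2).
After batch 2: Beta(25.1+21, 22.2+9) = Beta(46.1, 31.2).
For a single future Bernoulli trial, P(success | data) = α/(α+β) = 0.5964.

0.5964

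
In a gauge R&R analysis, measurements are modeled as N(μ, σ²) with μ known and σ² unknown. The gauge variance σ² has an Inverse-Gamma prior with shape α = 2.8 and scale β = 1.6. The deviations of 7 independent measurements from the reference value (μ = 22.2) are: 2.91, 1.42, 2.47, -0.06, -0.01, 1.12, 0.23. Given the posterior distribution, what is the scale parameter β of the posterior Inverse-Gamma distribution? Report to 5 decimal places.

With known mean μ and an Inverse-Gamma(α, β) prior on σ², the Normal likelihood is conjugate: posterior is Inv-Gamma(α + n/2, β + Σ(xᵢ−μ)²/2).
Σ(xᵢ−μ)² = (2.91)² + (1.42)² + (2.47)² + (-0.06)² + (-0.01)² + (1.12)² + (0.23)² = 17.8964.
Posterior: Inv-Gamma(2.8 + 7/2, 1.6 + 17.8964/2) = Inv-Gamma(6.30, 10.54820).
Posterior β = 10.54820.

10.54820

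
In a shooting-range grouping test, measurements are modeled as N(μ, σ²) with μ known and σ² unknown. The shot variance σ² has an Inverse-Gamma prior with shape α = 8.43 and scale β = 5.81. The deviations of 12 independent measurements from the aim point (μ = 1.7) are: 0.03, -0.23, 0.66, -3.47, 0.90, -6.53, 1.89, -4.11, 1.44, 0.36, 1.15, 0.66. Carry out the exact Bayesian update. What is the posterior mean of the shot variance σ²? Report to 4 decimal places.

With known mean μ and an Inverse-Gamma(α, β) prior on σ², the Normal likelihood is conjugate: posterior is Inv-Gamma(α + n/2, β + Σ(xᵢ−μ)²/2).
Σ(xᵢ−μ)² = (0.03)² + (-0.23)² + (0.66)² + (-3.47)² + (0.90)² + (-6.53)² + (1.89)² + (-4.11)² + (1.44)² + (0.36)² + (1.15)² + (0.66)² = 80.4067.
Posterior: Inv-Gamma(8.43 + 12/2, 5.81 + 80.4067/2) = Inv-Gamma(14.43, 46.01335).
E[σ²|data] = β/(α−1) = 46.01335/13.43 = 3.4262.

3.4262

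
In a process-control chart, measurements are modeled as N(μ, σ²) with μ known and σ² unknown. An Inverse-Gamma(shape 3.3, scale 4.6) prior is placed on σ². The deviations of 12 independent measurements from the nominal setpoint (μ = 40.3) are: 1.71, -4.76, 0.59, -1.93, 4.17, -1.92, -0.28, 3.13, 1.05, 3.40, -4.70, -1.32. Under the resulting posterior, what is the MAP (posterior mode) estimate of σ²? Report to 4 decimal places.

5.1602

With known mean μ and an Inverse-Gamma(α, β) prior on σ², the Normal likelihood is conjugate: posterior is Inv-Gamma(α + n/2, β + Σ(xᵢ−μ)²/2).
Σ(xᵢ−μ)² = (1.71)² + (-4.76)² + (0.59)² + (-1.93)² + (4.17)² + (-1.92)² + (-0.28)² + (3.13)² + (1.05)² + (3.40)² + (-4.70)² + (-1.32)² = 97.1002.
Posterior: Inv-Gamma(3.3 + 12/2, 4.6 + 97.1002/2) = Inv-Gamma(9.30, 53.15010).
Mode = β/(α+1) = 53.15010/10.30 = 5.1602.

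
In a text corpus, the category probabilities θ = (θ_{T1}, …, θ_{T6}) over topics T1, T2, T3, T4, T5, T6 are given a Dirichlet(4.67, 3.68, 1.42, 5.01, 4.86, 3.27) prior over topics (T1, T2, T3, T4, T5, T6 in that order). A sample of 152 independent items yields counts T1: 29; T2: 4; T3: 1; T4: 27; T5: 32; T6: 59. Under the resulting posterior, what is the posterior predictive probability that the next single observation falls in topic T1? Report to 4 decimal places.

0.1925

The Dirichlet prior is conjugate to the Multinomial likelihood: each posterior αⱼ = prior αⱼ + observed count nⱼ.
Posterior concentration: (33.67, 7.68, 2.42, 32.01, 36.86, 62.27), total = 174.91.
P(next = T1 | data) = α_{T1}/Σα = 0.1925.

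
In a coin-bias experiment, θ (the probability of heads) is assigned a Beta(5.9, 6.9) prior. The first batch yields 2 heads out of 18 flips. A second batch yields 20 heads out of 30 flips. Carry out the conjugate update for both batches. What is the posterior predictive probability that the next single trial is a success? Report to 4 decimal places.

0.4589

The Beta prior is conjugate to a Binomial/Bernoulli likelihood; the update adds successes to α and failures to β.
After batch 1: Beta(5.9+2, 6.9+16) = Beta(7.9, 22.9).
After batch 2: Beta(7.9+20, 22.9+10) = Beta(27.9, 32.9).
For a single future Bernoulli trial, P(success | data) = α/(α+β) = 0.4589.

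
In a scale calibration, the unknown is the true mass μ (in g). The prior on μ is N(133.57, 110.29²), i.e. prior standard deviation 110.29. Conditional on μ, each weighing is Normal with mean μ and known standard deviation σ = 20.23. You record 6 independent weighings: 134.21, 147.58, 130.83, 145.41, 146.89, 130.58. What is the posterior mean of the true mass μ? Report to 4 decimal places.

For Normal data with known variance σ², a Normal(μ₀, σ₀²) prior on μ is conjugate. Posterior precision = 1/σ₀² + n/σ²; posterior mean is the precision-weighted average of μ₀ and x̄.
Σxᵢ = 134.21 + 147.58 + 130.83 + 145.41 + 146.89 + 130.58 = 835.5, so n·x̄ = 835.5.
σ₀² = 110.29² = 12163.8841, σ² = 20.23² = 409.2529; σ² + n·σ₀² = 409.2529 + 6·12163.8841 = 73392.5575.
Posterior mean = (μ₀/σ₀² + n·x̄/σ²)/(1/σ₀² + n/σ²) = (σ²·μ₀ + σ₀²·n·x̄)/(σ² + n·σ₀²) = (409.2529·133.57 + 12163.8841·835.5)/73392.5575 = 10217589.075403/73392.5575 = 139.2183.

139.2183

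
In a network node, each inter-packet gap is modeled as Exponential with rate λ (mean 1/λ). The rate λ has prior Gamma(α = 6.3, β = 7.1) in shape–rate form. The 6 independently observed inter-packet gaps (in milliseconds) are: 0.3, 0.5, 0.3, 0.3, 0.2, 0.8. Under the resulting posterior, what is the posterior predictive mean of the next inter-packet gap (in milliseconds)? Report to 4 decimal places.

With a Gamma(shape α, rate β) prior on the exponential rate λ, the posterior after n observations with total T = Σxᵢ is Gamma(α+n, β+T).
Sum of observations T = 2.4 milliseconds; n = 6.
Posterior: Gamma(6.3+6, 7.1+2.4) = Gamma(12.3, 9.5).
The predictive distribution for the next observation is Lomax; its mean is β/(α−1) = 9.5/11.3 = 0.8407.

0.8407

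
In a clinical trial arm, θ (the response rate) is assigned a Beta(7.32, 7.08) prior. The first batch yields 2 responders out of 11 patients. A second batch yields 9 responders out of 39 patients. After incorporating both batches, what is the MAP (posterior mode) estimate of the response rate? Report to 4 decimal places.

0.2776

The Beta prior is conjugate to a Binomial/Bernoulli likelihood; the update adds successes to α and failures to β.
After batch 1: Beta(7.32+2, 7.08+9) = Beta(9.32, 16.08).
After batch 2: Beta(9.32+9, 16.08+30) = Beta(18.32, 46.08).
Mode of Beta(a,b) for a,b>1 is (a−1)/(a+b−2) = 17.32/62.40 = 0.2776.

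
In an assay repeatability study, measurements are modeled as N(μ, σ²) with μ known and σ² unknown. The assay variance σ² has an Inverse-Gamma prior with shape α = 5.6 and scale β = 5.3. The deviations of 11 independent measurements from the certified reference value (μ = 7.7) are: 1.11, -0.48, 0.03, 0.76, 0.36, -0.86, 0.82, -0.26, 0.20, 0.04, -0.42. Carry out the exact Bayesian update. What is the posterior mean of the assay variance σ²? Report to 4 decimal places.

0.7162

With known mean μ and an Inverse-Gamma(α, β) prior on σ², the Normal likelihood is conjugate: posterior is Inv-Gamma(α + n/2, β + Σ(xᵢ−μ)²/2).
Σ(xᵢ−μ)² = (1.11)² + (-0.48)² + (0.03)² + (0.76)² + (0.36)² + (-0.86)² + (0.82)² + (-0.26)² + (0.20)² + (0.04)² + (-0.42)² = 3.8682.
Posterior: Inv-Gamma(5.6 + 11/2, 5.3 + 3.8682/2) = Inv-Gamma(11.10, 7.23410).
E[σ²|data] = β/(α−1) = 7.23410/10.10 = 0.7162.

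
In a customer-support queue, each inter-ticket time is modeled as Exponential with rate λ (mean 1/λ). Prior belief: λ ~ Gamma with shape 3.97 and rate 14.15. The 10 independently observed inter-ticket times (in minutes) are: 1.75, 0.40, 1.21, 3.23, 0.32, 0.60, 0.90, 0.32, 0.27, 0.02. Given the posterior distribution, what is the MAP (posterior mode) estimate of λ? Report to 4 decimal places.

0.5598

With a Gamma(shape α, rate β) prior on the exponential rate λ, the posterior after n observations with total T = Σxᵢ is Gamma(α+n, β+T).
Sum of observations T = 9.02 minutes; n = 10.
Posterior: Gamma(3.97+10, 14.15+9.02) = Gamma(13.97, 23.17).
Mode = (α−1)/β = 0.5598.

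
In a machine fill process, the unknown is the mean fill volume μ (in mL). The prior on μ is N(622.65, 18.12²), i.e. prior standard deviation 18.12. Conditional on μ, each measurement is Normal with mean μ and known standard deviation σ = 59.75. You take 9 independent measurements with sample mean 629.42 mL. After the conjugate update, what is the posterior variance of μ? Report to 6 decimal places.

179.641590

For Normal data with known variance σ², a Normal(μ₀, σ₀²) prior on μ is conjugate. Posterior precision = 1/σ₀² + n/σ²; posterior mean is the precision-weighted average of μ₀ and x̄.
σ₀² = 18.12² = 328.3344, σ² = 59.75² = 3570.0625; σ² + n·σ₀² = 3570.0625 + 9·328.3344 = 6525.0721.
Posterior precision = 1/σ₀² + n/σ² = 1/328.3344 + 9/3570.0625 = (σ² + n·σ₀²)/(σ₀²σ²) = 6525.0721/(328.3344·3570.0625); posterior variance σₙ² = σ₀²σ²/(σ² + n·σ₀²) = 328.3344·3570.0625/6525.0721 = 179.641590.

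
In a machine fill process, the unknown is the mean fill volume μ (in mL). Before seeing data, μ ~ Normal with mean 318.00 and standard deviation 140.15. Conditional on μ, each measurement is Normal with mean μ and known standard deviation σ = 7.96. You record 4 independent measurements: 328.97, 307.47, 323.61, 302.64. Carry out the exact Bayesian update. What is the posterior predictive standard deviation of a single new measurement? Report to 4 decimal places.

8.8988

For Normal data with known variance σ², a Normal(μ₀, σ₀²) prior on μ is conjugate. Posterior precision = 1/σ₀² + n/σ²; posterior mean is the precision-weighted average of μ₀ and x̄.
σ₀² = 140.15² = 19642.0225, σ² = 7.96² = 63.3616; σ² + n·σ₀² = 63.3616 + 4·19642.0225 = 78631.4516.
Posterior precision = 1/σ₀² + n/σ² = 1/19642.0225 + 4/63.3616 = (σ² + n·σ₀²)/(σ₀²σ²) = 78631.4516/(19642.0225·63.3616); posterior variance σₙ² = σ₀²σ²/(σ² + n·σ₀²) = 19642.0225·63.3616/78631.4516 = 15.827636.
Predictive variance for one new observation = σₙ² + σ² = 19642.0225·63.3616/78631.4516 + 63.3616 = σ²·(σ₀² + 78631.4516)/78631.4516 = 63.3616·98273.4741/78631.4516 = 79.189236; SD = √(63.3616·98273.4741/78631.4516) = 8.8988.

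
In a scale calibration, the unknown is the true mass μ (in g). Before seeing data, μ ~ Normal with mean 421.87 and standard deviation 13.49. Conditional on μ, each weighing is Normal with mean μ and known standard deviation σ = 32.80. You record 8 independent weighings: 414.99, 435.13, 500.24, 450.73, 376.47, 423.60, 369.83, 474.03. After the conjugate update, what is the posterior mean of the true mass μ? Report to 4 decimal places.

For Normal data with known variance σ², a Normal(μ₀, σ₀²) prior on μ is conjugate. Posterior precision = 1/σ₀² + n/σ²; posterior mean is the precision-weighted average of μ₀ and x̄.
Σxᵢ = 414.99 + 435.13 + 500.24 + 450.73 + 376.47 + 423.60 + 369.83 + 474.03 = 3445.02, so n·x̄ = 3445.02.
σ₀² = 13.49² = 181.9801, σ² = 32.80² = 1075.84; σ² + n·σ₀² = 1075.84 + 8·181.9801 = 2531.6808.
Posterior mean = (μ₀/σ₀² + n·x̄/σ²)/(1/σ₀² + n/σ²) = (σ²·μ₀ + σ₀²·n·x̄)/(σ² + n·σ₀²) = (1075.84·421.87 + 181.9801·3445.02)/2531.6808 = 1080789.704902/2531.6808 = 426.9060.

426.9060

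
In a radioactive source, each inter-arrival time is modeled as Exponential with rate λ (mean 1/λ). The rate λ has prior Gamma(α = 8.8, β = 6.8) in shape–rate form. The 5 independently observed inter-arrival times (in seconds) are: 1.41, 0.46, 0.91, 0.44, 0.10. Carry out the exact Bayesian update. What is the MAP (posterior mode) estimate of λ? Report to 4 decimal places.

1.2648

With a Gamma(shape α, rate β) prior on the exponential rate λ, the posterior after n observations with total T = Σxᵢ is Gamma(α+n, β+T).
Sum of observations T = 3.32 seconds; n = 5.
Posterior: Gamma(8.8+5, 6.8+3.32) = Gamma(13.8, 10.12).
Mode = (α−1)/β = 1.2648.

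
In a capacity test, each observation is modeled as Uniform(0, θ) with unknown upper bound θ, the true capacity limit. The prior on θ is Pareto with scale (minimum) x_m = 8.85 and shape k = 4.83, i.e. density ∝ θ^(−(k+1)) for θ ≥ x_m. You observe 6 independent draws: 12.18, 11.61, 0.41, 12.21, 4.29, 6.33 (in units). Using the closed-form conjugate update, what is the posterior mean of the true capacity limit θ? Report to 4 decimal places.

A Pareto(scale x_m, shape k) prior on the upper bound θ of Uniform(0, θ) is conjugate: posterior is Pareto(max(x_m, max xᵢ), k + n).
Sample maximum = 12.21; prior scale x_m = 8.85 → posterior scale = max = 12.21.
Posterior shape = 4.83 + 6 = 10.83.
E[θ|data] = k·x_m/(k−1) = 10.83·12.21/9.83 = 13.4521.

13.4521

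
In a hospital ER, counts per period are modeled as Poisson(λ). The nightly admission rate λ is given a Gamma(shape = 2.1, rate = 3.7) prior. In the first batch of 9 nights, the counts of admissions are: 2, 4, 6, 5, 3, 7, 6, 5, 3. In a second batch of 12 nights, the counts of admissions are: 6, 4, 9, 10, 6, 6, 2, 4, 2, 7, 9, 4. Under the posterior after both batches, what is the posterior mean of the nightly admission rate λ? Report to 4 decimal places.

With a Gamma(shape α, rate β) prior, the Poisson likelihood is conjugate: the posterior is Gamma(α + ΣXᵢ, β + n).
Batch 1: sum of counts S = 41 over n = 9 nights.
After batch 1: Gamma(α+S, β+n) = Gamma(2.1+41, 3.7+9) = Gamma(43.1, 12.7).
Batch 2: sum of counts S = 69 over n = 12 nights.
After batch 2: Gamma(α+S, β+n) = Gamma(43.1+69, 12.7+12) = Gamma(112.1, 24.7).
Posterior mean = α/β = 112.1/24.7 = 4.5385.

4.5385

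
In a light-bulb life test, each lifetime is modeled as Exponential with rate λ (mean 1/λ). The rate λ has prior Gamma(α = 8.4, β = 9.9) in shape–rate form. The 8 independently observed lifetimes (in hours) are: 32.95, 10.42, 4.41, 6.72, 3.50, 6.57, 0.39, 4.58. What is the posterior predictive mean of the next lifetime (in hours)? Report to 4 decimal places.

With a Gamma(shape α, rate β) prior on the exponential rate λ, the posterior after n observations with total T = Σxᵢ is Gamma(α+n, β+T).
Sum of observations T = 69.54 hours; n = 8.
Posterior: Gamma(8.4+8, 9.9+69.54) = Gamma(16.4, 79.44).
The predictive distribution for the next observation is Lomax; its mean is β/(α−1) = 79.44/15.4 = 5.1584.

5.1584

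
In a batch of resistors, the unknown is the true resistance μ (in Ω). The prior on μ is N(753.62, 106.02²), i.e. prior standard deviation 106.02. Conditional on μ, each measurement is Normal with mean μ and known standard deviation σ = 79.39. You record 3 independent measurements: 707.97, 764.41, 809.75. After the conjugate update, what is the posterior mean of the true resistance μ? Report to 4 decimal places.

For Normal data with known variance σ², a Normal(μ₀, σ₀²) prior on μ is conjugate. Posterior precision = 1/σ₀² + n/σ²; posterior mean is the precision-weighted average of μ₀ and x̄.
Σxᵢ = 707.97 + 764.41 + 809.75 = 2282.13, so n·x̄ = 2282.13.
σ₀² = 106.02² = 11240.2404, σ² = 79.39² = 6302.7721; σ² + n·σ₀² = 6302.7721 + 3·11240.2404 = 40023.4933.
Posterior mean = (μ₀/σ₀² + n·x̄/σ²)/(1/σ₀² + n/σ²) = (σ²·μ₀ + σ₀²·n·x̄)/(σ² + n·σ₀²) = (6302.7721·753.62 + 11240.2404·2282.13)/40023.4933 = 30401584.934054/40023.4933 = 759.5935.

759.5935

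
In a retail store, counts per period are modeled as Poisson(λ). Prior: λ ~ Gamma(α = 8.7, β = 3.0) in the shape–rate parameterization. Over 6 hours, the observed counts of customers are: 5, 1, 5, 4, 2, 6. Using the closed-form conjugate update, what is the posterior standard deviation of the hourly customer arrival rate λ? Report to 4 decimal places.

With a Gamma(shape α, rate β) prior, the Poisson likelihood is conjugate: the posterior is Gamma(α + ΣXᵢ, β + n).
Sum of counts S = 23 over n = 6 hours.
Posterior: Gamma(α+S, β+n) = Gamma(8.7+23, 3.0+6) = Gamma(31.7, 9.0).
SD = √α/β = √31.7/9.0 = 0.6256.

0.6256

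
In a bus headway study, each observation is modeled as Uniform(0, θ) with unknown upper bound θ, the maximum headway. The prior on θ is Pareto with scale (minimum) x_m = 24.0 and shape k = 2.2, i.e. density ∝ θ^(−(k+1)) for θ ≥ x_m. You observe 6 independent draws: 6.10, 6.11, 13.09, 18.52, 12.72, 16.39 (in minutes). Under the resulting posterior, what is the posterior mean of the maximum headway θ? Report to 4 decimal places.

A Pareto(scale x_m, shape k) prior on the upper bound θ of Uniform(0, θ) is conjugate: posterior is Pareto(max(x_m, max xᵢ), k + n).
Sample maximum = 18.52; prior scale x_m = 24.0 → posterior scale = max = 24.00.
Posterior shape = 2.2 + 6 = 8.2.
E[θ|data] = k·x_m/(k−1) = 8.2·24.00/7.2 = 27.3333.

27.3333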